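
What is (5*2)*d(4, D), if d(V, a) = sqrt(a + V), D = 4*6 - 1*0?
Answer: 20*sqrt(7) ≈ 52.915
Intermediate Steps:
D = 24 (D = 24 + 0 = 24)
d(V, a) = sqrt(V + a)
(5*2)*d(4, D) = (5*2)*sqrt(4 + 24) = 10*sqrt(28) = 10*(2*sqrt(7)) = 20*sqrt(7)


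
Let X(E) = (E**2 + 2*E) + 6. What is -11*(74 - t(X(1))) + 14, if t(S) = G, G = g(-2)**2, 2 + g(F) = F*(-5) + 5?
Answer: 1059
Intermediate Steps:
X(E) = 6 + E**2 + 2*E
g(F) = 3 - 5*F (g(F) = -2 + (F*(-5) + 5) = -2 + (-5*F + 5) = -2 + (5 - 5*F) = 3 - 5*F)
G = 169 (G = (3 - 5*(-2))**2 = (3 + 10)**2 = 13**2 = 169)
t(S) = 169
-11*(74 - t(X(1))) + 14 = -11*(74 - 1*169) + 14 = -11*(74 - 169) + 14 = -11*(-95) + 14 = 1045 + 14 = 1059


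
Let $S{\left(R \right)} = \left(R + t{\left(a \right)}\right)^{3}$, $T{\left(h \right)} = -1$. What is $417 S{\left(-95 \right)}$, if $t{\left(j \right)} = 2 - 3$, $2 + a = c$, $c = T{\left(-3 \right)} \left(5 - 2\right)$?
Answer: $-368934912$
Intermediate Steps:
$c = -3$ ($c = - (5 - 2) = \left(-1\right) 3 = -3$)
$a = -5$ ($a = -2 - 3 = -5$)
$t{\left(j \right)} = -1$
$S{\left(R \right)} = \left(-1 + R\right)^{3}$ ($S{\left(R \right)} = \left(R - 1\right)^{3} = \left(-1 + R\right)^{3}$)
$417 S{\left(-95 \right)} = 417 \left(-1 - 95\right)^{3} = 417 \left(-96\right)^{3} = 417 \left(-884736\right) = -368934912$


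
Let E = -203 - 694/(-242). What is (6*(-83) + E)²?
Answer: 7135856676/14641 ≈ 4.8739e+5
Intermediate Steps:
E = -24216/121 (E = -203 - 694*(-1)/242 = -203 - 1*(-347/121) = -203 + 347/121 = -24216/121 ≈ -200.13)
(6*(-83) + E)² = (6*(-83) - 24216/121)² = (-498 - 24216/121)² = (-84474/121)² = 7135856676/14641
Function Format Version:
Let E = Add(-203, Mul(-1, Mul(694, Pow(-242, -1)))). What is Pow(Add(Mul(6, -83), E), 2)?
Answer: Rational(7135856676, 14641) ≈ 4.8739e+5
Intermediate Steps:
E = Rational(-24216, 121) (E = Add(-203, Mul(-1, Mul(694, Rational(-1, 242)))) = Add(-203, Mul(-1, Rational(-347, 121))) = Add(-203, Rational(347, 121)) = Rational(-24216, 121) ≈ -200.13)
Pow(Add(Mul(6, -83), E), 2) = Pow(Add(Mul(6, -83), Rational(-24216, 121)), 2) = Pow(Add(-498, Rational(-24216, 121)), 2) = Pow(Rational(-84474, 121), 2) = Rational(7135856676, 14641)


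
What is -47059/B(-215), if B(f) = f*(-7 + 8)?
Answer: 47059/215 ≈ 218.88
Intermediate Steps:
B(f) = f (B(f) = f*1 = f)
-47059/B(-215) = -47059/(-215) = -47059*(-1/215) = 47059/215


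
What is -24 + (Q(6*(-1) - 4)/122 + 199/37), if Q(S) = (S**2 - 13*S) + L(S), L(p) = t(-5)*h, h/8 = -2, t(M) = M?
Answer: -36294/2257 ≈ -16.081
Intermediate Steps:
h = -16 (h = 8*(-2) = -16)
L(p) = 80 (L(p) = -5*(-16) = 80)
Q(S) = 80 + S**2 - 13*S (Q(S) = (S**2 - 13*S) + 80 = 80 + S**2 - 13*S)
-24 + (Q(6*(-1) - 4)/122 + 199/37) = -24 + ((80 + (6*(-1) - 4)**2 - 13*(6*(-1) - 4))/122 + 199/37) = -24 + ((80 + (-6 - 4)**2 - 13*(-6 - 4))*(1/122) + 199*(1/37)) = -24 + ((80 + (-10)**2 - 13*(-10))*(1/122) + 199/37) = -24 + ((80 + 100 + 130)*(1/122) + 199/37) = -24 + (310*(1/122) + 199/37) = -24 + (155/61 + 199/37) = -24 + 17874/2257 = -36294/2257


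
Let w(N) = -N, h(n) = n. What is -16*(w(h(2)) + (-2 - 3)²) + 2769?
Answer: 2401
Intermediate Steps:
-16*(w(h(2)) + (-2 - 3)²) + 2769 = -16*(-1*2 + (-2 - 3)²) + 2769 = -16*(-2 + (-5)²) + 2769 = -16*(-2 + 25) + 2769 = -16*23 + 2769 = -368 + 2769 = 2401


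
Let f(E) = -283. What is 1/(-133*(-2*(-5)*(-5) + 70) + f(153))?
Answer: -1/2943 ≈ -0.00033979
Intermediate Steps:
1/(-133*(-2*(-5)*(-5) + 70) + f(153)) = 1/(-133*(-2*(-5)*(-5) + 70) - 283) = 1/(-133*(10*(-5) + 70) - 283) = 1/(-133*(-50 + 70) - 283) = 1/(-133*20 - 283) = 1/(-2660 - 283) = 1/(-2943) = -1/2943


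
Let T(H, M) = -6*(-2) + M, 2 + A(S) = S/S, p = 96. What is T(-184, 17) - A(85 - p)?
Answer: 30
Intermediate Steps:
A(S) = -1 (A(S) = -2 + S/S = -2 + 1 = -1)
T(H, M) = 12 + M
T(-184, 17) - A(85 - p) = (12 + 17) - 1*(-1) = 29 + 1 = 30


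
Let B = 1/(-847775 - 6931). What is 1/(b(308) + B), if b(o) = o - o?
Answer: -854706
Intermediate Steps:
b(o) = 0
B = -1/854706 (B = 1/(-854706) = -1/854706 ≈ -1.1700e-6)
1/(b(308) + B) = 1/(0 - 1/854706) = 1/(-1/854706) = -854706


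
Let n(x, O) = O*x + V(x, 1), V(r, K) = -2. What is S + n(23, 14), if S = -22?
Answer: 298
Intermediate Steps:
n(x, O) = -2 + O*x (n(x, O) = O*x - 2 = -2 + O*x)
S + n(23, 14) = -22 + (-2 + 14*23) = -22 + (-2 + 322) = -22 + 320 = 298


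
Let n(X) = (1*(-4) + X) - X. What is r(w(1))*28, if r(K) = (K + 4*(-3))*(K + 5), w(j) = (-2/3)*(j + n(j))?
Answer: -1960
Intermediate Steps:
n(X) = -4 (n(X) = (-4 + X) - X = -4)
w(j) = 8/3 - 2*j/3 (w(j) = (-2/3)*(j - 4) = (-2*⅓)*(-4 + j) = -2*(-4 + j)/3 = 8/3 - 2*j/3)
r(K) = (-12 + K)*(5 + K) (r(K) = (K - 12)*(5 + K) = (-12 + K)*(5 + K))
r(w(1))*28 = (-60 + (8/3 - ⅔*1)² - 7*(8/3 - ⅔*1))*28 = (-60 + (8/3 - ⅔)² - 7*(8/3 - ⅔))*28 = (-60 + 2² - 7*2)*28 = (-60 + 4 - 14)*28 = -70*28 = -1960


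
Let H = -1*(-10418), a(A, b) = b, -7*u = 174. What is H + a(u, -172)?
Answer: 10246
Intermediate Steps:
u = -174/7 (u = -⅐*174 = -174/7 ≈ -24.857)
H = 10418
H + a(u, -172) = 10418 - 172 = 10246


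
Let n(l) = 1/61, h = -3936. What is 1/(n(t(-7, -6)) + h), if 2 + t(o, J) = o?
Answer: -61/240095 ≈ -0.00025407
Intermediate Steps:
t(o, J) = -2 + o
n(l) = 1/61
1/(n(t(-7, -6)) + h) = 1/(1/61 - 3936) = 1/(-240095/61) = -61/240095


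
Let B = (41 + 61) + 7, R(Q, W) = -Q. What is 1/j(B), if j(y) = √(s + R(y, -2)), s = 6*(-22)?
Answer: -I*√241/241 ≈ -0.064416*I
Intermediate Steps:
B = 109 (B = 102 + 7 = 109)
s = -132
j(y) = √(-132 - y)
1/j(B) = 1/(√(-132 - 1*109)) = 1/(√(-132 - 109)) = 1/(√(-241)) = 1/(I*√241) = -I*√241/241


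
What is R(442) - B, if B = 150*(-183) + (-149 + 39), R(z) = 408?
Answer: 27968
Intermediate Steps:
B = -27560 (B = -27450 - 110 = -27560)
R(442) - B = 408 - 1*(-27560) = 408 + 27560 = 27968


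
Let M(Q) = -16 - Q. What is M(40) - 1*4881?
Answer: -4937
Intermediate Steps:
M(40) - 1*4881 = (-16 - 1*40) - 1*4881 = (-16 - 40) - 4881 = -56 - 4881 = -4937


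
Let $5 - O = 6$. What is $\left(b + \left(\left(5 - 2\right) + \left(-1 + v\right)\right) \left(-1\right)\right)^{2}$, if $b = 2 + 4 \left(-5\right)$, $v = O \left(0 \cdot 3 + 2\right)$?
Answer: $324$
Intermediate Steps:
$O = -1$ ($O = 5 - 6 = -1$)
$v = -2$ ($v = - (0 \cdot 3 + 2) = - (0 + 2) = \left(-1\right) 2 = -2$)
$b = -18$ ($b = 2 - 20 = -18$)
$\left(b + \left(\left(5 - 2\right) + \left(-1 + v\right)\right) \left(-1\right)\right)^{2} = \left(-18 + \left(\left(5 - 2\right) - 3\right) \left(-1\right)\right)^{2} = \left(-18 + \left(3 - 3\right) \left(-1\right)\right)^{2} = \left(-18 + 0 \left(-1\right)\right)^{2} = \left(-18 + 0\right)^{2} = \left(-18\right)^{2} = 324$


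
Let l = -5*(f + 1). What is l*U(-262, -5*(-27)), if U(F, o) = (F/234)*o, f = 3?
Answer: 39300/13 ≈ 3023.1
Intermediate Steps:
U(F, o) = F*o/234 (U(F, o) = (F*(1/234))*o = (F/234)*o = F*o/234)
l = -20 (l = -5*(3 + 1) = -5*4 = -20)
l*U(-262, -5*(-27)) = -10*(-262)*(-5*(-27))/117 = -10*(-262)*135/117 = -20*(-1965/13) = 39300/13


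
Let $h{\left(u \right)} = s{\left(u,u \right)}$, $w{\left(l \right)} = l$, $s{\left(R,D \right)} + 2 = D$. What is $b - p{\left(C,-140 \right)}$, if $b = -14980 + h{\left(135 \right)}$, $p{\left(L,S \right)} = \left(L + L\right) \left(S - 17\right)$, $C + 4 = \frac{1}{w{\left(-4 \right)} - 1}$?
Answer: $- \frac{80829}{5} \approx -16166.0$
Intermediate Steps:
$s{\left(R,D \right)} = -2 + D$
$h{\left(u \right)} = -2 + u$
$C = - \frac{21}{5}$ ($C = -4 + \frac{1}{-4 - 1} = -4 + \frac{1}{-5} = -4 - \frac{1}{5} = - \frac{21}{5} \approx -4.2$)
$p{\left(L,S \right)} = 2 L \left(-17 + S\right)$
$b = -14847$ ($b = -14980 + \left(-2 + 135\right) = -14980 + 133 = -14847$)
$b - p{\left(C,-140 \right)} = -14847 - 2 \left(- \frac{21}{5}\right) \left(-17 - 140\right) = -14847 - 2 \left(- \frac{21}{5}\right) \left(-157\right) = -14847 - \frac{6594}{5} = - \frac{80829}{5}$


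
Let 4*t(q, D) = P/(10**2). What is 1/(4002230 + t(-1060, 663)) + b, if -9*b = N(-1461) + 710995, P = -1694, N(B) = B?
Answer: -189314350395634/2401335459 ≈ -78837.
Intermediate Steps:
b = -709534/9 (b = -(-1461 + 710995)/9 = -1/9*709534 = -709534/9 ≈ -78837.)
t(q, D) = -847/200 (t(q, D) = (-1694/(10**2))/4 = (-1694/100)/4 = (-1694*1/100)/4 = (1/4)*(-847/50) = -847/200)
1/(4002230 + t(-1060, 663)) + b = 1/(4002230 - 847/200) - 709534/9 = 1/(800445153/200) - 709534/9 = 200/800445153 - 709534/9 = -189314350395634/2401335459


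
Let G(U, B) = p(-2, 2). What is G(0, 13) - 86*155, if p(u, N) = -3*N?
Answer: -13336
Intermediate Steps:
G(U, B) = -6 (G(U, B) = -3*2 = -6)
G(0, 13) - 86*155 = -6 - 86*155 = -6 - 13330 = -13336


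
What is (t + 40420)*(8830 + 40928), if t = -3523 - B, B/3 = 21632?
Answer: -1393174242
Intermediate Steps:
B = 64896 (B = 3*21632 = 64896)
t = -68419 (t = -3523 - 1*64896 = -3523 - 64896 = -68419)
(t + 40420)*(8830 + 40928) = (-68419 + 40420)*(8830 + 40928) = -27999*49758 = -1393174242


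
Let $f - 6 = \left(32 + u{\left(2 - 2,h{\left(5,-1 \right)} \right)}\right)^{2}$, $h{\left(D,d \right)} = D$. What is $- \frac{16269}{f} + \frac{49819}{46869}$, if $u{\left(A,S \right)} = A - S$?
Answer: $- \frac{241964932}{11482905} \approx -21.072$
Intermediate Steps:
$f = 735$ ($f = 6 + \left(32 + \left(\left(2 - 2\right) - 5\right)\right)^{2} = 6 + \left(32 + \left(0 - 5\right)\right)^{2} = 6 + \left(32 - 5\right)^{2} = 6 + 27^{2} = 6 + 729 = 735$)
$- \frac{16269}{f} + \frac{49819}{46869} = - \frac{16269}{735} + \frac{49819}{46869} = \left(-16269\right) \frac{1}{735} + 49819 \cdot \frac{1}{46869} = - \frac{5423}{245} + \frac{49819}{46869} = - \frac{241964932}{11482905}$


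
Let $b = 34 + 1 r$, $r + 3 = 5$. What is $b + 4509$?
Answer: $4545$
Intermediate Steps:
$r = 2$ ($r = -3 + 5 = 2$)
$b = 36$ ($b = 34 + 1 \cdot 2 = 34 + 2 = 36$)
$b + 4509 = 36 + 4509 = 4545$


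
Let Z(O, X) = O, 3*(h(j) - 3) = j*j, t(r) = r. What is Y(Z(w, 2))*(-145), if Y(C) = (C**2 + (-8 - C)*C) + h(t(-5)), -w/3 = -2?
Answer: 15950/3 ≈ 5316.7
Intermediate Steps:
h(j) = 3 + j**2/3 (h(j) = 3 + (j*j)/3 = 3 + j**2/3)
w = 6 (w = -3*(-2) = 6)
Y(C) = 34/3 + C**2 + C*(-8 - C) (Y(C) = (C**2 + (-8 - C)*C) + (3 + (1/3)*(-5)**2) = (C**2 + C*(-8 - C)) + (3 + (1/3)*25) = (C**2 + C*(-8 - C)) + (3 + 25/3) = (C**2 + C*(-8 - C)) + 34/3 = 34/3 + C**2 + C*(-8 - C))
Y(Z(w, 2))*(-145) = (34/3 - 8*6)*(-145) = (34/3 - 48)*(-145) = -110/3*(-145) = 15950/3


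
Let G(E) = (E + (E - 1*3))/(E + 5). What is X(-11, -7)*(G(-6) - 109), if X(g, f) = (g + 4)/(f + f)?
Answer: -47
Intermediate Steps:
X(g, f) = (4 + g)/(2*f) (X(g, f) = (4 + g)/((2*f)) = (4 + g)*(1/(2*f)) = (4 + g)/(2*f))
G(E) = (-3 + 2*E)/(5 + E) (G(E) = (E + (E - 3))/(5 + E) = (E + (-3 + E))/(5 + E) = (-3 + 2*E)/(5 + E))
X(-11, -7)*(G(-6) - 109) = ((½)*(4 - 11)/(-7))*((-3 + 2*(-6))/(5 - 6) - 109) = ((½)*(-⅐)*(-7))*((-3 - 12)/(-1) - 109) = (-1*(-15) - 109)/2 = (15 - 109)/2 = (½)*(-94) = -47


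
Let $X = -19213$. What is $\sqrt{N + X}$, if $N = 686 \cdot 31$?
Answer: $\sqrt{2053} \approx 45.31$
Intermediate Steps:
$N = 21266$
$\sqrt{N + X} = \sqrt{21266 - 19213} = \sqrt{2053}$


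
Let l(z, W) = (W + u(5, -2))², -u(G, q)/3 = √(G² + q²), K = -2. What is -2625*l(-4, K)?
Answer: -695625 - 31500*√29 ≈ -8.6526e+5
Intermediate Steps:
u(G, q) = -3*√(G² + q²)
l(z, W) = (W - 3*√29)² (l(z, W) = (W - 3*√(5² + (-2)²))² = (W - 3*√(25 + 4))² = (W - 3*√29)²)
-2625*l(-4, K) = -2625*(-2 - 3*√29)²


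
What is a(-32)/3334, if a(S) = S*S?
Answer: 512/1667 ≈ 0.30714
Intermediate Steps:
a(S) = S²
a(-32)/3334 = (-32)²/3334 = 1024*(1/3334) = 512/1667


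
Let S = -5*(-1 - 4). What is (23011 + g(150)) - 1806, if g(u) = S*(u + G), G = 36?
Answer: 25855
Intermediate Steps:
S = 25 (S = -5*(-5) = 25)
g(u) = 900 + 25*u (g(u) = 25*(u + 36) = 25*(36 + u) = 900 + 25*u)
(23011 + g(150)) - 1806 = (23011 + (900 + 25*150)) - 1806 = (23011 + (900 + 3750)) - 1806 = (23011 + 4650) - 1806 = 27661 - 1806 = 25855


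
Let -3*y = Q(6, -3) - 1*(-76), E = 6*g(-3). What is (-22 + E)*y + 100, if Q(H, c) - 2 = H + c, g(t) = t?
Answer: 1180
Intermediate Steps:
Q(H, c) = 2 + H + c (Q(H, c) = 2 + (H + c) = 2 + H + c)
E = -18 (E = 6*(-3) = -18)
y = -27 (y = -((2 + 6 - 3) - 1*(-76))/3 = -(5 + 76)/3 = -1/3*81 = -27)
(-22 + E)*y + 100 = (-22 - 18)*(-27) + 100 = -40*(-27) + 100 = 1080 + 100 = 1180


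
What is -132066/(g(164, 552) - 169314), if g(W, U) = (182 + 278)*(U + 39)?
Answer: -7337/5697 ≈ -1.2879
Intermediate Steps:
g(W, U) = 17940 + 460*U (g(W, U) = 460*(39 + U) = 17940 + 460*U)
-132066/(g(164, 552) - 169314) = -132066/((17940 + 460*552) - 169314) = -132066/((17940 + 253920) - 169314) = -132066/(271860 - 169314) = -132066/102546 = -132066*1/102546 = -7337/5697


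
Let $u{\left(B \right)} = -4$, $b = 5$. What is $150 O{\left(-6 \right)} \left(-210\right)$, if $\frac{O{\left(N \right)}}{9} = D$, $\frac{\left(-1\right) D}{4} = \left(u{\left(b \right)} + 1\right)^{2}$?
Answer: $10206000$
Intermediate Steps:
$D = -36$ ($D = - 4 \left(-4 + 1\right)^{2} = - 4 \left(-3\right)^{2} = \left(-4\right) 9 = -36$)
$O{\left(N \right)} = -324$ ($O{\left(N \right)} = 9 \left(-36\right) = -324$)
$150 O{\left(-6 \right)} \left(-210\right) = 150 \left(-324\right) \left(-210\right) = \left(-48600\right) \left(-210\right) = 10206000$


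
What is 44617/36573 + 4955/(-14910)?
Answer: 32268017/36353562 ≈ 0.88762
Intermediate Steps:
44617/36573 + 4955/(-14910) = 44617*(1/36573) + 4955*(-1/14910) = 44617/36573 - 991/2982 = 32268017/36353562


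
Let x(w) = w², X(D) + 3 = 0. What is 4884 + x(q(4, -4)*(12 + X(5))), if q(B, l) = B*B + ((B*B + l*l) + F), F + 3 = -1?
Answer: 161700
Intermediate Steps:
F = -4 (F = -3 - 1 = -4)
X(D) = -3 (X(D) = -3 + 0 = -3)
q(B, l) = -4 + l² + 2*B² (q(B, l) = B*B + ((B*B + l*l) - 4) = B² + ((B² + l²) - 4) = B² + (-4 + B² + l²) = -4 + l² + 2*B²)
4884 + x(q(4, -4)*(12 + X(5))) = 4884 + ((-4 + (-4)² + 2*4²)*(12 - 3))² = 4884 + ((-4 + 16 + 2*16)*9)² = 4884 + ((-4 + 16 + 32)*9)² = 4884 + (44*9)² = 4884 + 396² = 4884 + 156816 = 161700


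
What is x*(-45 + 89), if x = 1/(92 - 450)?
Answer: -22/179 ≈ -0.12291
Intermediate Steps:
x = -1/358 (x = 1/(-358) = -1/358 ≈ -0.0027933)
x*(-45 + 89) = -(-45 + 89)/358 = -1/358*44 = -22/179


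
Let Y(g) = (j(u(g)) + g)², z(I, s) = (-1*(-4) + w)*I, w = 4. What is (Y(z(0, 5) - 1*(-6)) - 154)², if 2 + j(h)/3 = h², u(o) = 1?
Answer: 21025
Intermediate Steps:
z(I, s) = 8*I (z(I, s) = (-1*(-4) + 4)*I = (4 + 4)*I = 8*I)
j(h) = -6 + 3*h²
Y(g) = (-3 + g)² (Y(g) = ((-6 + 3*1²) + g)² = ((-6 + 3*1) + g)² = ((-6 + 3) + g)² = (-3 + g)²)
(Y(z(0, 5) - 1*(-6)) - 154)² = ((-3 + (8*0 - 1*(-6)))² - 154)² = ((-3 + (0 + 6))² - 154)² = ((-3 + 6)² - 154)² = (3² - 154)² = (9 - 154)² = (-145)² = 21025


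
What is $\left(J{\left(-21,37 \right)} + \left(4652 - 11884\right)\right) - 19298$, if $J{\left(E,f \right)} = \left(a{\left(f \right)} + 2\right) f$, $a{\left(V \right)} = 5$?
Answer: $-26271$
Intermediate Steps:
$J{\left(E,f \right)} = 7 f$ ($J{\left(E,f \right)} = \left(5 + 2\right) f = 7 f$)
$\left(J{\left(-21,37 \right)} + \left(4652 - 11884\right)\right) - 19298 = \left(7 \cdot 37 + \left(4652 - 11884\right)\right) - 19298 = \left(259 + \left(4652 - 11884\right)\right) - 19298 = \left(259 - 7232\right) - 19298 = -6973 - 19298 = -26271$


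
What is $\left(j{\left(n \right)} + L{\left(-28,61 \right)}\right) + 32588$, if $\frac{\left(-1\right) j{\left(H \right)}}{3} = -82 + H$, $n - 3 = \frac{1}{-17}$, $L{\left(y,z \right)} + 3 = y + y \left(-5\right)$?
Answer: $\frac{559881}{17} \approx 32934.0$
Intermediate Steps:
$L{\left(y,z \right)} = -3 - 4 y$ ($L{\left(y,z \right)} = -3 + \left(y + y \left(-5\right)\right) = -3 + \left(y - 5 y\right) = -3 - 4 y$)
$n = \frac{50}{17}$ ($n = 3 + \frac{1}{-17} = 3 - \frac{1}{17} = \frac{50}{17} \approx 2.9412$)
$j{\left(H \right)} = 246 - 3 H$ ($j{\left(H \right)} = - 3 \left(-82 + H\right) = 246 - 3 H$)
$\left(j{\left(n \right)} + L{\left(-28,61 \right)}\right) + 32588 = \left(\left(246 - \frac{150}{17}\right) - -109\right) + 32588 = \left(\left(246 - \frac{150}{17}\right) + \left(-3 + 112\right)\right) + 32588 = \left(\frac{4032}{17} + 109\right) + 32588 = \frac{5885}{17} + 32588 = \frac{559881}{17}$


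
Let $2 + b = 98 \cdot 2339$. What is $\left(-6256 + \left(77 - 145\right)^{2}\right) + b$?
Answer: $227588$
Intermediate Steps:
$b = 229220$ ($b = -2 + 98 \cdot 2339 = -2 + 229222 = 229220$)
$\left(-6256 + \left(77 - 145\right)^{2}\right) + b = \left(-6256 + \left(77 - 145\right)^{2}\right) + 229220 = \left(-6256 + \left(-68\right)^{2}\right) + 229220 = \left(-6256 + 4624\right) + 229220 = -1632 + 229220 = 227588$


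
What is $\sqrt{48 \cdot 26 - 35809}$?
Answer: $i \sqrt{34561} \approx 185.91 i$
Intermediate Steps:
$\sqrt{48 \cdot 26 - 35809} = \sqrt{1248 - 35809} = \sqrt{-34561} = i \sqrt{34561}$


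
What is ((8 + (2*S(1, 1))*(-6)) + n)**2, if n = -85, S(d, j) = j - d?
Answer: 5929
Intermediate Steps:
((8 + (2*S(1, 1))*(-6)) + n)**2 = ((8 + (2*(1 - 1*1))*(-6)) - 85)**2 = ((8 + (2*(1 - 1))*(-6)) - 85)**2 = ((8 + (2*0)*(-6)) - 85)**2 = ((8 + 0*(-6)) - 85)**2 = ((8 + 0) - 85)**2 = (8 - 85)**2 = (-77)**2 = 5929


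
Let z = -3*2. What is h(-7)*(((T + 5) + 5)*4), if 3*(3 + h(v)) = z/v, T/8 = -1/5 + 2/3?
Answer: -15656/105 ≈ -149.10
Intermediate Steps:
T = 56/15 (T = 8*(-1/5 + 2/3) = 8*(-1*⅕ + 2*(⅓)) = 8*(-⅕ + ⅔) = 8*(7/15) = 56/15 ≈ 3.7333)
z = -6
h(v) = -3 - 2/v (h(v) = -3 + (-6/v)/3 = -3 - 2/v)
h(-7)*(((T + 5) + 5)*4) = (-3 - 2/(-7))*(((56/15 + 5) + 5)*4) = (-3 - 2*(-⅐))*((131/15 + 5)*4) = (-3 + 2/7)*((206/15)*4) = -19/7*824/15 = -15656/105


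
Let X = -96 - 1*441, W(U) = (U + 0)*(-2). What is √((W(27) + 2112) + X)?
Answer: 39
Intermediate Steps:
W(U) = -2*U (W(U) = U*(-2) = -2*U)
X = -537 (X = -96 - 441 = -537)
√((W(27) + 2112) + X) = √((-2*27 + 2112) - 537) = √((-54 + 2112) - 537) = √(2058 - 537) = √1521 = 39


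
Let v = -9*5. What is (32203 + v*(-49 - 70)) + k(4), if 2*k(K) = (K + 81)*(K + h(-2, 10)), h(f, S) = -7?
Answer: 74861/2 ≈ 37431.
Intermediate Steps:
v = -45
k(K) = (-7 + K)*(81 + K)/2 (k(K) = ((K + 81)*(K - 7))/2 = ((81 + K)*(-7 + K))/2 = ((-7 + K)*(81 + K))/2 = (-7 + K)*(81 + K)/2)
(32203 + v*(-49 - 70)) + k(4) = (32203 - 45*(-49 - 70)) + (-567/2 + (½)*4² + 37*4) = (32203 - 45*(-119)) + (-567/2 + (½)*16 + 148) = (32203 + 5355) + (-567/2 + 8 + 148) = 37558 - 255/2 = 74861/2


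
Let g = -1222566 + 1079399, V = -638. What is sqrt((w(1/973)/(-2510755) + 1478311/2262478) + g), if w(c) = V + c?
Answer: I*sqrt(12115373925139801652466228924695870)/290902826116630 ≈ 378.37*I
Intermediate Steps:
w(c) = -638 + c
g = -143167
sqrt((w(1/973)/(-2510755) + 1478311/2262478) + g) = sqrt(((-638 + 1/973)/(-2510755) + 1478311/2262478) - 143167) = sqrt(((-638 + 1/973)*(-1/2510755) + 1478311*(1/2262478)) - 143167) = sqrt((-620773/973*(-1/2510755) + 1478311/2262478) - 143167) = sqrt((620773/2442964615 + 1478311/2262478) - 143167) = sqrt(3612865948220759/5527153696215970 - 143167) = sqrt(-791302400360203556231/5527153696215970) = I*sqrt(12115373925139801652466228924695870)/290902826116630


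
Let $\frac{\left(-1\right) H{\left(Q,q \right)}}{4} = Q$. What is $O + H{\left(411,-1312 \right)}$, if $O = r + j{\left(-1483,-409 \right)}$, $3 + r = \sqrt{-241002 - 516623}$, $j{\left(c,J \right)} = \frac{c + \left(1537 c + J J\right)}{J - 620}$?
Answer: $\frac{59830}{147} + 5 i \sqrt{30305} \approx 407.01 + 870.42 i$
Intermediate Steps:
$H{\left(Q,q \right)} = - 4 Q$
$j{\left(c,J \right)} = \frac{J^{2} + 1538 c}{-620 + J}$ ($j{\left(c,J \right)} = \frac{c + \left(1537 c + J^{2}\right)}{-620 + J} = \frac{c + \left(J^{2} + 1537 c\right)}{-620 + J} = \frac{J^{2} + 1538 c}{-620 + J}$)
$r = -3 + 5 i \sqrt{30305}$ ($r = -3 + \sqrt{-241002 - 516623} = -3 + \sqrt{-757625} = -3 + 5 i \sqrt{30305} \approx -3.0 + 870.42 i$)
$O = \frac{301498}{147} + 5 i \sqrt{30305}$ ($O = \left(-3 + 5 i \sqrt{30305}\right) + \frac{\left(-409\right)^{2} + 1538 \left(-1483\right)}{-620 - 409} = \left(-3 + 5 i \sqrt{30305}\right) + \frac{167281 - 2280854}{-1029} = \left(-3 + 5 i \sqrt{30305}\right) - - \frac{301939}{147} = \left(-3 + 5 i \sqrt{30305}\right) + \frac{301939}{147} = \frac{301498}{147} + 5 i \sqrt{30305} \approx 2051.0 + 870.42 i$)
$O + H{\left(411,-1312 \right)} = \left(\frac{301498}{147} + 5 i \sqrt{30305}\right) - 1644 = \frac{59830}{147} + 5 i \sqrt{30305}$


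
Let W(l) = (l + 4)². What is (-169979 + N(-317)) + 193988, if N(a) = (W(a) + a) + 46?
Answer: 121707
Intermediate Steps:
W(l) = (4 + l)²
N(a) = 46 + a + (4 + a)² (N(a) = ((4 + a)² + a) + 46 = (a + (4 + a)²) + 46 = 46 + a + (4 + a)²)
(-169979 + N(-317)) + 193988 = (-169979 + (46 - 317 + (4 - 317)²)) + 193988 = (-169979 + (46 - 317 + (-313)²)) + 193988 = (-169979 + (46 - 317 + 97969)) + 193988 = (-169979 + 97698) + 193988 = -72281 + 193988 = 121707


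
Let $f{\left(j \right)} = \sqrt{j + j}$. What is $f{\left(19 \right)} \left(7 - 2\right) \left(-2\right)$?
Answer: $- 10 \sqrt{38} \approx -61.644$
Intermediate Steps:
$f{\left(j \right)} = \sqrt{2} \sqrt{j}$ ($f{\left(j \right)} = \sqrt{2 j} = \sqrt{2} \sqrt{j}$)
$f{\left(19 \right)} \left(7 - 2\right) \left(-2\right) = \sqrt{2} \sqrt{19} \left(7 - 2\right) \left(-2\right) = \sqrt{38} \cdot 5 \left(-2\right) = \sqrt{38} \left(-10\right) = - 10 \sqrt{38}$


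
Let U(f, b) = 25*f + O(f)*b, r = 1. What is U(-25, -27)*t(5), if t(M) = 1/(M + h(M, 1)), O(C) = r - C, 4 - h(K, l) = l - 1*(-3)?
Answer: -1327/5 ≈ -265.40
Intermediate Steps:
h(K, l) = 1 - l (h(K, l) = 4 - (l - 1*(-3)) = 4 - (l + 3) = 4 - (3 + l) = 4 + (-3 - l) = 1 - l)
O(C) = 1 - C
U(f, b) = 25*f + b*(1 - f) (U(f, b) = 25*f + (1 - f)*b = 25*f + b*(1 - f))
t(M) = 1/M (t(M) = 1/(M + (1 - 1*1)) = 1/(M + (1 - 1)) = 1/(M + 0) = 1/M)
U(-25, -27)*t(5) = (25*(-25) - 1*(-27)*(-1 - 25))/5 = (-625 - 1*(-27)*(-26))*(⅕) = (-625 - 702)*(⅕) = -1327*⅕ = -1327/5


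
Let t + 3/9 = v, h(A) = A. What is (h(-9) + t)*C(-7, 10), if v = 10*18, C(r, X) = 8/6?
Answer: 2048/9 ≈ 227.56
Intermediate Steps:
C(r, X) = 4/3 (C(r, X) = 8*(⅙) = 4/3)
v = 180
t = 539/3 (t = -⅓ + 180 = 539/3 ≈ 179.67)
(h(-9) + t)*C(-7, 10) = (-9 + 539/3)*(4/3) = (512/3)*(4/3) = 2048/9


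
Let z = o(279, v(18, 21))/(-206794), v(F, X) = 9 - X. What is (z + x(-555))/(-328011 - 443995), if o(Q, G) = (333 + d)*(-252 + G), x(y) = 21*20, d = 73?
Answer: -3105738/5701650313 ≈ -0.00054471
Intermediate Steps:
x(y) = 420
o(Q, G) = -102312 + 406*G (o(Q, G) = (333 + 73)*(-252 + G) = 406*(-252 + G) = -102312 + 406*G)
z = 7656/14771 (z = (-102312 + 406*(9 - 1*21))/(-206794) = (-102312 + 406*(9 - 21))*(-1/206794) = (-102312 + 406*(-12))*(-1/206794) = (-102312 - 4872)*(-1/206794) = -107184*(-1/206794) = 7656/14771 ≈ 0.51831)
(z + x(-555))/(-328011 - 443995) = (7656/14771 + 420)/(-328011 - 443995) = (6211476/14771)/(-772006) = (6211476/14771)*(-1/772006) = -3105738/5701650313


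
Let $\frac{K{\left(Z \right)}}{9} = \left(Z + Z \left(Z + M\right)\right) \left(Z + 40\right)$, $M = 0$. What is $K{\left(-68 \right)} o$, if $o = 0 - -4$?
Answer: $-4592448$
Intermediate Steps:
$o = 4$ ($o = 0 + 4 = 4$)
$K{\left(Z \right)} = 9 \left(40 + Z\right) \left(Z + Z^{2}\right)$ ($K{\left(Z \right)} = 9 \left(Z + Z \left(Z + 0\right)\right) \left(Z + 40\right) = 9 \left(Z + Z Z\right) \left(40 + Z\right) = 9 \left(Z + Z^{2}\right) \left(40 + Z\right) = 9 \left(40 + Z\right) \left(Z + Z^{2}\right)$)
$K{\left(-68 \right)} o = 9 \left(-68\right) \left(40 + \left(-68\right)^{2} + 41 \left(-68\right)\right) 4 = 9 \left(-68\right) \left(40 + 4624 - 2788\right) 4 = 9 \left(-68\right) 1876 \cdot 4 = \left(-1148112\right) 4 = -4592448$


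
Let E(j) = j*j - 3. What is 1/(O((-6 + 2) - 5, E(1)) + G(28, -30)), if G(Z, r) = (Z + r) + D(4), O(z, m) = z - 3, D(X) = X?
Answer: -1/10 ≈ -0.10000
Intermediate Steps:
E(j) = -3 + j**2 (E(j) = j**2 - 3 = -3 + j**2)
O(z, m) = -3 + z
G(Z, r) = 4 + Z + r (G(Z, r) = (Z + r) + 4 = 4 + Z + r)
1/(O((-6 + 2) - 5, E(1)) + G(28, -30)) = 1/((-3 + ((-6 + 2) - 5)) + (4 + 28 - 30)) = 1/((-3 + (-4 - 5)) + 2) = 1/((-3 - 9) + 2) = 1/(-12 + 2) = 1/(-10) = -1/10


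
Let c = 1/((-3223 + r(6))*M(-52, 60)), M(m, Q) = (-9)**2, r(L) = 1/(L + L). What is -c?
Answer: 4/1044225 ≈ 3.8306e-6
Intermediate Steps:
r(L) = 1/(2*L)
M(m, Q) = 81
c = -4/1044225 (c = 1/(-3223 + (1/2)/6*81) = (1/81)/(-3223 + (1/2)*(1/6)) = (1/81)/(-3223 + 1/12) = (1/81)/(-38675/12) = -12/38675*1/81 = -4/1044225 ≈ -3.8306e-6)
-c = -1*(-4/1044225) = 4/1044225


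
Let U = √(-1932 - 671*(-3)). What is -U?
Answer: -9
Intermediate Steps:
U = 9 (U = √(-1932 + 2013) = √81 = 9)
-U = -1*9 = -9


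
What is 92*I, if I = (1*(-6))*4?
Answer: -2208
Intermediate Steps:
I = -24 (I = -6*4 = -24)
92*I = 92*(-24) = -2208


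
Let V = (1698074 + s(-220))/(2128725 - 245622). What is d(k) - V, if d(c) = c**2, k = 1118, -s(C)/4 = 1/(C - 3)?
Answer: 174960889249950/139977323 ≈ 1.2499e+6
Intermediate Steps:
s(C) = -4/(-3 + C) (s(C) = -4/(C - 3) = -4/(-3 + C))
V = 126223502/139977323 (V = (1698074 - 4/(-3 - 220))/(2128725 - 245622) = (1698074 - 4/(-223))/1883103 = (1698074 - 4*(-1/223))*(1/1883103) = (1698074 + 4/223)*(1/1883103) = (378670506/223)*(1/1883103) = 126223502/139977323 ≈ 0.90174)
d(k) - V = 1118**2 - 1*126223502/139977323 = 1249924 - 126223502/139977323 = 174960889249950/139977323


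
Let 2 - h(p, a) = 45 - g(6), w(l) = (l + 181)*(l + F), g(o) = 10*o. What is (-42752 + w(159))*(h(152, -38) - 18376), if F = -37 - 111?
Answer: 716221308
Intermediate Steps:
F = -148
w(l) = (-148 + l)*(181 + l) (w(l) = (l + 181)*(l - 148) = (181 + l)*(-148 + l) = (-148 + l)*(181 + l))
h(p, a) = 17 (h(p, a) = 2 - (45 - 10*6) = 2 - (45 - 1*60) = 2 - (45 - 60) = 2 - 1*(-15) = 2 + 15 = 17)
(-42752 + w(159))*(h(152, -38) - 18376) = (-42752 + (-26788 + 159**2 + 33*159))*(17 - 18376) = (-42752 + (-26788 + 25281 + 5247))*(-18359) = (-42752 + 3740)*(-18359) = -39012*(-18359) = 716221308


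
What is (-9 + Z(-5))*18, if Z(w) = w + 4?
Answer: -180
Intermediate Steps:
Z(w) = 4 + w
(-9 + Z(-5))*18 = (-9 + (4 - 5))*18 = (-9 - 1)*18 = -10*18 = -180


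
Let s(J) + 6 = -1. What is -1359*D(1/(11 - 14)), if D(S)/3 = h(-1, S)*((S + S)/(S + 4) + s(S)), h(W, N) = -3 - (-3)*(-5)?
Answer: -5797494/11 ≈ -5.2705e+5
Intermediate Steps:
h(W, N) = -18 (h(W, N) = -3 - 1*15 = -3 - 15 = -18)
s(J) = -7 (s(J) = -6 - 1 = -7)
D(S) = 378 - 108*S/(4 + S) (D(S) = 3*(-18*((S + S)/(S + 4) - 7)) = 3*(-18*((2*S)/(4 + S) - 7)) = 3*(-18*(2*S/(4 + S) - 7)) = 3*(-18*(-7 + 2*S/(4 + S))) = 3*(126 - 36*S/(4 + S)) = 378 - 108*S/(4 + S))
-1359*D(1/(11 - 14)) = -73386*(28 + 5/(11 - 14))/(4 + 1/(11 - 14)) = -73386*(28 + 5/(-3))/(4 + 1/(-3)) = -73386*(28 + 5*(-⅓))/(4 - ⅓) = -73386*(28 - 5/3)/11/3 = -73386*3*79/(11*3) = -1359*4266/11 = -5797494/11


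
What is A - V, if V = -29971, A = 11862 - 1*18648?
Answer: 23185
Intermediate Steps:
A = -6786 (A = 11862 - 18648 = -6786)
A - V = -6786 - 1*(-29971) = -6786 + 29971 = 23185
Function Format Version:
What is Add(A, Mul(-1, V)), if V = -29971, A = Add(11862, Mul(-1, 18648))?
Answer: 23185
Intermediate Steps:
A = -6786 (A = Add(11862, -18648) = -6786)
Add(A, Mul(-1, V)) = Add(-6786, Mul(-1, -29971)) = Add(-6786, 29971) = 23185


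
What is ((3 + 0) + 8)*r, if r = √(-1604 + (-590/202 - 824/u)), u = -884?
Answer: 77*I*√16329530217/22321 ≈ 440.82*I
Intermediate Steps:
r = 7*I*√16329530217/22321 (r = √(-1604 + (-590/202 - 824/(-884))) = √(-1604 + (-590*1/202 - 824*(-1/884))) = √(-1604 + (-295/101 + 206/221)) = √(-1604 - 44389/22321) = √(-35847273/22321) = 7*I*√16329530217/22321 ≈ 40.075*I)
((3 + 0) + 8)*r = ((3 + 0) + 8)*(7*I*√16329530217/22321) = (3 + 8)*(7*I*√16329530217/22321) = 11*(7*I*√16329530217/22321) = 77*I*√16329530217/22321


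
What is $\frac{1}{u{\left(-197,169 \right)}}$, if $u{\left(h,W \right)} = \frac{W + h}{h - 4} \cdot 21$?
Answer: $\frac{67}{196} \approx 0.34184$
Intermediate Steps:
$u{\left(h,W \right)} = \frac{21 \left(W + h\right)}{-4 + h}$ ($u{\left(h,W \right)} = \frac{W + h}{-4 + h} 21 = \frac{21 \left(W + h\right)}{-4 + h}$)
$\frac{1}{u{\left(-197,169 \right)}} = \frac{1}{21 \frac{1}{-4 - 197} \left(169 - 197\right)} = \frac{1}{21 \frac{1}{-201} \left(-28\right)} = \frac{1}{21 \left(- \frac{1}{201}\right) \left(-28\right)} = \frac{1}{\frac{196}{67}} = \frac{67}{196}$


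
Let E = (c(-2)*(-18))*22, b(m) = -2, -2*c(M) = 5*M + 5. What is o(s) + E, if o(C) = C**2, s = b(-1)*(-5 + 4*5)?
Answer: -90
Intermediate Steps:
c(M) = -5/2 - 5*M/2 (c(M) = -(5*M + 5)/2 = -(5 + 5*M)/2 = -5/2 - 5*M/2)
E = -990 (E = ((-5/2 - 5/2*(-2))*(-18))*22 = ((-5/2 + 5)*(-18))*22 = ((5/2)*(-18))*22 = -45*22 = -990)
s = -30 (s = -2*(-5 + 4*5) = -2*(-5 + 20) = -2*15 = -30)
o(s) + E = (-30)**2 - 990 = 900 - 990 = -90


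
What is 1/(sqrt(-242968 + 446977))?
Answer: sqrt(204009)/204009 ≈ 0.0022140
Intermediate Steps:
1/(sqrt(-242968 + 446977)) = 1/(sqrt(204009)) = sqrt(204009)/204009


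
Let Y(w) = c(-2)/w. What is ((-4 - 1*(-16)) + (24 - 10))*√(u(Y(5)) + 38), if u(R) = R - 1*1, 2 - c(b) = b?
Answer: 78*√105/5 ≈ 159.85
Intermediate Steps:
c(b) = 2 - b
Y(w) = 4/w (Y(w) = (2 - 1*(-2))/w = (2 + 2)/w = 4/w)
u(R) = -1 + R (u(R) = R - 1 = -1 + R)
((-4 - 1*(-16)) + (24 - 10))*√(u(Y(5)) + 38) = ((-4 - 1*(-16)) + (24 - 10))*√((-1 + 4/5) + 38) = ((-4 + 16) + 14)*√((-1 + 4*(⅕)) + 38) = (12 + 14)*√((-1 + ⅘) + 38) = 26*√(-⅕ + 38) = 26*√(189/5) = 26*(3*√105/5) = 78*√105/5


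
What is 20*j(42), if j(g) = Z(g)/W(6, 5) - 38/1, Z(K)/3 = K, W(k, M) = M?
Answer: -256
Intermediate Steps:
Z(K) = 3*K
j(g) = -38 + 3*g/5 (j(g) = (3*g)/5 - 38/1 = (3*g)*(⅕) - 38*1 = 3*g/5 - 38 = -38 + 3*g/5)
20*j(42) = 20*(-38 + (⅗)*42) = 20*(-38 + 126/5) = 20*(-64/5) = -256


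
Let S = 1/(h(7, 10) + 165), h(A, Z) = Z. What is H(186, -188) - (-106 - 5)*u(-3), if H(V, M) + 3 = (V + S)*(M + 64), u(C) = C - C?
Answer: -4036849/175 ≈ -23068.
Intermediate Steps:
u(C) = 0
S = 1/175 (S = 1/(10 + 165) = 1/175 ≈ 0.0057143)
H(V, M) = -3 + (64 + M)*(1/175 + V) (H(V, M) = -3 + (V + 1/175)*(M + 64) = -3 + (1/175 + V)*(64 + M) = -3 + (64 + M)*(1/175 + V))
H(186, -188) - (-106 - 5)*u(-3) = (-461/175 + 64*186 + (1/175)*(-188) - 188*186) - (-106 - 5)*0 = (-461/175 + 11904 - 188/175 - 34968) - (-111)*0 = -4036849/175 - 1*0 = -4036849/175 + 0 = -4036849/175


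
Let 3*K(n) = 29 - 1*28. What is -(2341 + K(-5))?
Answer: -7024/3 ≈ -2341.3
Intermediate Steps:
K(n) = ⅓ (K(n) = (29 - 1*28)/3 = (29 - 28)/3 = (⅓)*1 = ⅓)
-(2341 + K(-5)) = -(2341 + ⅓) = -1*7024/3 = -7024/3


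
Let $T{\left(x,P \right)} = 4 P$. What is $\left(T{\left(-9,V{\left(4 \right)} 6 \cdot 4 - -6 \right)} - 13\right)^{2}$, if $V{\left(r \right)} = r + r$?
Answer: $606841$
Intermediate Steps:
$V{\left(r \right)} = 2 r$
$\left(T{\left(-9,V{\left(4 \right)} 6 \cdot 4 - -6 \right)} - 13\right)^{2} = \left(4 \left(2 \cdot 4 \cdot 6 \cdot 4 - -6\right) - 13\right)^{2} = \left(4 \left(8 \cdot 6 \cdot 4 + 6\right) - 13\right)^{2} = \left(4 \left(48 \cdot 4 + 6\right) - 13\right)^{2} = \left(4 \left(192 + 6\right) - 13\right)^{2} = \left(4 \cdot 198 - 13\right)^{2} = \left(792 - 13\right)^{2} = 779^{2} = 606841$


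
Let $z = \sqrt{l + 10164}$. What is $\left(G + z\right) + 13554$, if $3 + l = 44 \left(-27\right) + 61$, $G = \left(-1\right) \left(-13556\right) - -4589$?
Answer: $31699 + \sqrt{9034} \approx 31794.0$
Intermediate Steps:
$G = 18145$ ($G = 13556 + 4589 = 18145$)
$l = -1130$ ($l = -3 + \left(44 \left(-27\right) + 61\right) = -3 + \left(-1188 + 61\right) = -3 - 1127 = -1130$)
$z = \sqrt{9034}$ ($z = \sqrt{-1130 + 10164} = \sqrt{9034} \approx 95.047$)
$\left(G + z\right) + 13554 = \left(18145 + \sqrt{9034}\right) + 13554 = 31699 + \sqrt{9034}$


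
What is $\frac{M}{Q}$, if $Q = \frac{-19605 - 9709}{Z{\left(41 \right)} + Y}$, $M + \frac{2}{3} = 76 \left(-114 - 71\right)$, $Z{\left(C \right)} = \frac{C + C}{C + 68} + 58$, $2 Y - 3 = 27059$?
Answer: $\frac{10413913251}{1597613} \approx 6518.4$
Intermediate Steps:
$Y = 13531$ ($Y = \frac{3}{2} + \frac{1}{2} \cdot 27059 = \frac{3}{2} + \frac{27059}{2} = 13531$)
$Z{\left(C \right)} = 58 + \frac{2 C}{68 + C}$ ($Z{\left(C \right)} = \frac{2 C}{68 + C} + 58 = 58 + \frac{2 C}{68 + C}$)
$M = - \frac{42182}{3}$ ($M = - \frac{2}{3} + 76 \left(-114 - 71\right) = - \frac{2}{3} + 76 \left(-185\right) = - \frac{2}{3} - 14060 = - \frac{42182}{3} \approx -14061.0$)
$Q = - \frac{3195226}{1481283}$ ($Q = \frac{-19605 - 9709}{\frac{4 \left(986 + 15 \cdot 41\right)}{68 + 41} + 13531} = - \frac{29314}{\frac{4 \left(986 + 615\right)}{109} + 13531} = - \frac{29314}{4 \cdot \frac{1}{109} \cdot 1601 + 13531} = - \frac{29314}{\frac{6404}{109} + 13531} = - \frac{29314}{\frac{1481283}{109}} = \left(-29314\right) \frac{109}{1481283} = - \frac{3195226}{1481283} \approx -2.1571$)
$\frac{M}{Q} = - \frac{42182}{3 \left(- \frac{3195226}{1481283}\right)} = \left(- \frac{42182}{3}\right) \left(- \frac{1481283}{3195226}\right) = \frac{10413913251}{1597613}$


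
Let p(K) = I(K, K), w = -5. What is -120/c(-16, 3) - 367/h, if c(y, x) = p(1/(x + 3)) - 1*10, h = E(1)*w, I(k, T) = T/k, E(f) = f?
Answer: 1301/15 ≈ 86.733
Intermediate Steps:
p(K) = 1 (p(K) = K/K = 1)
h = -5 (h = 1*(-5) = -5)
c(y, x) = -9 (c(y, x) = 1 - 1*10 = 1 - 10 = -9)
-120/c(-16, 3) - 367/h = -120/(-9) - 367/(-5) = -120*(-⅑) - 367*(-⅕) = 40/3 + 367/5 = 1301/15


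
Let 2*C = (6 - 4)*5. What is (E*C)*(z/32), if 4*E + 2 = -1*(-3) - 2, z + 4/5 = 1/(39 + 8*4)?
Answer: 279/9088 ≈ 0.030700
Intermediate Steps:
z = -279/355 (z = -⅘ + 1/(39 + 8*4) = -⅘ + 1/(39 + 32) = -⅘ + 1/71 = -279/355 ≈ -0.78592)
C = 5 (C = ((6 - 4)*5)/2 = (2*5)/2 = (½)*10 = 5)
E = -¼ (E = -½ + (-1*(-3) - 2)/4 = -½ + (3 - 2)/4 = -½ + (¼)*1 = -½ + ¼ = -¼ ≈ -0.25000)
(E*C)*(z/32) = (-¼*5)*(-279/355/32) = -(-279)/(284*32) = -5/4*(-279/11360) = 279/9088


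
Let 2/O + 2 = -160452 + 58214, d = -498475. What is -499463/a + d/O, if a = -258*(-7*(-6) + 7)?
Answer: 322143975463463/12642 ≈ 2.5482e+10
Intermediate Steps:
a = -12642 (a = -258*(42 + 7) = -258*49 = -12642)
O = -1/51120 (O = 2/(-2 + (-160452 + 58214)) = 2/(-2 - 102238) = 2/(-102240) = 2*(-1/102240) = -1/51120 ≈ -1.9562e-5)
-499463/a + d/O = -499463/(-12642) - 498475/(-1/51120) = -499463*(-1/12642) - 498475*(-51120) = 499463/12642 + 25482042000 = 322143975463463/12642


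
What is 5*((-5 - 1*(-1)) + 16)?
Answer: 60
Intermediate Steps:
5*((-5 - 1*(-1)) + 16) = 5*((-5 + 1) + 16) = 5*(-4 + 16) = 5*12 = 60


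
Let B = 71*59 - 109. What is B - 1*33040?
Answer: -28960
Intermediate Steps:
B = 4080 (B = 4189 - 109 = 4080)
B - 1*33040 = 4080 - 1*33040 = 4080 - 33040 = -28960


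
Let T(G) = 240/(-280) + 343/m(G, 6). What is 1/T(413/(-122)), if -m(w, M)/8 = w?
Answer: 1652/19507 ≈ 0.084688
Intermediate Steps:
m(w, M) = -8*w
T(G) = -6/7 - 343/(8*G) (T(G) = 240/(-280) + 343/((-8*G)) = 240*(-1/280) + 343*(-1/(8*G)) = -6/7 - 343/(8*G))
1/T(413/(-122)) = 1/((-2401 - 19824/(-122))/(56*((413/(-122))))) = 1/((-2401 - 19824*(-1)/122)/(56*((413*(-1/122))))) = 1/((-2401 - 48*(-413/122))/(56*(-413/122))) = 1/((1/56)*(-122/413)*(-2401 + 9912/61)) = 1/((1/56)*(-122/413)*(-136549/61)) = 1/(19507/1652) = 1652/19507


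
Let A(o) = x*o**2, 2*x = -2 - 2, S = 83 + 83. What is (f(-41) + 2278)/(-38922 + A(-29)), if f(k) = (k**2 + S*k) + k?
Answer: 722/10151 ≈ 0.071126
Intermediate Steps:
S = 166
x = -2 (x = (-2 - 2)/2 = (1/2)*(-4) = -2)
A(o) = -2*o**2
f(k) = k**2 + 167*k (f(k) = (k**2 + 166*k) + k = k**2 + 167*k)
(f(-41) + 2278)/(-38922 + A(-29)) = (-41*(167 - 41) + 2278)/(-38922 - 2*(-29)**2) = (-41*126 + 2278)/(-38922 - 2*841) = (-5166 + 2278)/(-38922 - 1682) = -2888/(-40604) = -2888*(-1/40604) = 722/10151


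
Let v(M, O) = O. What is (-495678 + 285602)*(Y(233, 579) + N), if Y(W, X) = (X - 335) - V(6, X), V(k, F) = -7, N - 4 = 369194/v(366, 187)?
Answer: -87576272804/187 ≈ -4.6832e+8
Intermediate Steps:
N = 369942/187 (N = 4 + 369194/187 = 369942/187 ≈ 1978.3)
Y(W, X) = -328 + X (Y(W, X) = (X - 335) - 1*(-7) = (-335 + X) + 7 = -328 + X)
(-495678 + 285602)*(Y(233, 579) + N) = (-495678 + 285602)*((-328 + 579) + 369942/187) = -210076*(251 + 369942/187) = -210076*416879/187 = -87576272804/187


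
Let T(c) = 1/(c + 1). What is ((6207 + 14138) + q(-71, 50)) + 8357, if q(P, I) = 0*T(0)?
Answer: 28702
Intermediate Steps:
T(c) = 1/(1 + c)
q(P, I) = 0 (q(P, I) = 0/(1 + 0) = 0/1 = 0*1 = 0)
((6207 + 14138) + q(-71, 50)) + 8357 = ((6207 + 14138) + 0) + 8357 = (20345 + 0) + 8357 = 20345 + 8357 = 28702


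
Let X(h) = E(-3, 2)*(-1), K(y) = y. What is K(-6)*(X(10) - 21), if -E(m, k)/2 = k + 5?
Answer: 42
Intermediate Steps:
E(m, k) = -10 - 2*k (E(m, k) = -2*(k + 5) = -2*(5 + k) = -10 - 2*k)
X(h) = 14 (X(h) = (-10 - 2*2)*(-1) = (-10 - 4)*(-1) = -14*(-1) = 14)
K(-6)*(X(10) - 21) = -6*(14 - 21) = -6*(-7) = 42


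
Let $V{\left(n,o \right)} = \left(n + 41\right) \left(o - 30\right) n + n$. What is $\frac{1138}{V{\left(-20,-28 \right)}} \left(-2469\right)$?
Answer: $- \frac{1404861}{12170} \approx -115.44$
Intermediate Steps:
$V{\left(n,o \right)} = n + n \left(-30 + o\right) \left(41 + n\right)$ ($V{\left(n,o \right)} = \left(41 + n\right) \left(-30 + o\right) n + n = \left(-30 + o\right) \left(41 + n\right) n + n = n \left(-30 + o\right) \left(41 + n\right) + n = n + n \left(-30 + o\right) \left(41 + n\right)$)
$\frac{1138}{V{\left(-20,-28 \right)}} \left(-2469\right) = \frac{1138}{\left(-20\right) \left(-1229 - -600 + 41 \left(-28\right) - -560\right)} \left(-2469\right) = \frac{1138}{\left(-20\right) \left(-1229 + 600 - 1148 + 560\right)} \left(-2469\right) = \frac{1138}{\left(-20\right) \left(-1217\right)} \left(-2469\right) = \frac{1138}{24340} \left(-2469\right) = 1138 \cdot \frac{1}{24340} \left(-2469\right) = \frac{569}{12170} \left(-2469\right) = - \frac{1404861}{12170}$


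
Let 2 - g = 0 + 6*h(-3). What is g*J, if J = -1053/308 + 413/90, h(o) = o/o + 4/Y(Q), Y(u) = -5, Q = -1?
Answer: 16217/17325 ≈ 0.93605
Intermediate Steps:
h(o) = 1/5 (h(o) = o/o + 4/(-5) = 1 + 4*(-1/5) = 1 - 4/5 = 1/5)
g = 4/5 (g = 2 - (0 + 6*(1/5)) = 2 - (0 + 6/5) = 2 - 1*6/5 = 2 - 6/5 = 4/5 ≈ 0.80000)
J = 16217/13860 (J = -1053*1/308 + 413*(1/90) = -1053/308 + 413/90 = 16217/13860 ≈ 1.1701)
g*J = (4/5)*(16217/13860) = 16217/17325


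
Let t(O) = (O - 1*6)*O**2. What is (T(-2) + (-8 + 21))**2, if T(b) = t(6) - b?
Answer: 225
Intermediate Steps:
t(O) = O**2*(-6 + O) (t(O) = (O - 6)*O**2 = (-6 + O)*O**2 = O**2*(-6 + O))
T(b) = -b (T(b) = 6**2*(-6 + 6) - b = 36*0 - b = 0 - b = -b)
(T(-2) + (-8 + 21))**2 = (-1*(-2) + (-8 + 21))**2 = (2 + 13)**2 = 15**2 = 225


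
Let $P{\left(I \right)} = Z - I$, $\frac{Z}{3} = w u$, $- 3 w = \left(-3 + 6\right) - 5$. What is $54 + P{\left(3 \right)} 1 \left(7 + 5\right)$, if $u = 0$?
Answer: $18$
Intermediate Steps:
$w = \frac{2}{3}$ ($w = - \frac{\left(-3 + 6\right) - 5}{3} = - \frac{3 - 5}{3} = \left(- \frac{1}{3}\right) \left(-2\right) = \frac{2}{3} \approx 0.66667$)
$Z = 0$ ($Z = 3 \cdot \frac{2}{3} \cdot 0 = 3 \cdot 0 = 0$)
$P{\left(I \right)} = - I$ ($P{\left(I \right)} = 0 - I = - I$)
$54 + P{\left(3 \right)} 1 \left(7 + 5\right) = 54 + \left(-1\right) 3 \cdot 1 \left(7 + 5\right) = 54 - 3 \cdot 1 \cdot 12 = 54 - 36 = 18$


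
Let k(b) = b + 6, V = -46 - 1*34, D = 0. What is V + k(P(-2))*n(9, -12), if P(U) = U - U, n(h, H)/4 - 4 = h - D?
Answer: 232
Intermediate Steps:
n(h, H) = 16 + 4*h (n(h, H) = 16 + 4*(h - 1*0) = 16 + 4*(h + 0) = 16 + 4*h)
V = -80 (V = -46 - 34 = -80)
P(U) = 0
k(b) = 6 + b
V + k(P(-2))*n(9, -12) = -80 + (6 + 0)*(16 + 4*9) = -80 + 6*(16 + 36) = -80 + 6*52 = -80 + 312 = 232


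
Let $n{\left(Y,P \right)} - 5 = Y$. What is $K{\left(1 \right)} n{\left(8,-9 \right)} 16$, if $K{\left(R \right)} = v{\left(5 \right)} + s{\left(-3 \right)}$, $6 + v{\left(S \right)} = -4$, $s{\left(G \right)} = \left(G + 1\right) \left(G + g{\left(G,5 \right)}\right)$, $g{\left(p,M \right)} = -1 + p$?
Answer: $832$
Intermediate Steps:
$n{\left(Y,P \right)} = 5 + Y$
$s{\left(G \right)} = \left(1 + G\right) \left(-1 + 2 G\right)$ ($s{\left(G \right)} = \left(G + 1\right) \left(G + \left(-1 + G\right)\right) = \left(1 + G\right) \left(-1 + 2 G\right)$)
$v{\left(S \right)} = -10$ ($v{\left(S \right)} = -6 - 4 = -10$)
$K{\left(R \right)} = 4$ ($K{\left(R \right)} = -10 - \left(4 - 18\right) = -10 - -14 = -10 + 14 = 4$)
$K{\left(1 \right)} n{\left(8,-9 \right)} 16 = 4 \left(5 + 8\right) 16 = 4 \cdot 13 \cdot 16 = 4 \cdot 208 = 832$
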